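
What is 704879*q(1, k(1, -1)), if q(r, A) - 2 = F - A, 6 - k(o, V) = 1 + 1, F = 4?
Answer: 1409758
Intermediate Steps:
k(o, V) = 4 (k(o, V) = 6 - (1 + 1) = 6 - 1*2 = 6 - 2 = 4)
q(r, A) = 6 - A (q(r, A) = 2 + (4 - A) = 6 - A)
704879*q(1, k(1, -1)) = 704879*(6 - 1*4) = 704879*(6 - 4) = 704879*2 = 1409758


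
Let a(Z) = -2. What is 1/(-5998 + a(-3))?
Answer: -1/6000 ≈ -0.00016667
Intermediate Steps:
1/(-5998 + a(-3)) = 1/(-5998 - 2) = 1/(-6000) = -1/6000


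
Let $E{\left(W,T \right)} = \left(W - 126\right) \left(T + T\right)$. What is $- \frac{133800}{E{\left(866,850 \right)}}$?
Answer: $- \frac{669}{6290} \approx -0.10636$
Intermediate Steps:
$E{\left(W,T \right)} = 2 T \left(-126 + W\right)$ ($E{\left(W,T \right)} = \left(W - 126\right) 2 T = \left(-126 + W\right) 2 T = 2 T \left(-126 + W\right)$)
$- \frac{133800}{E{\left(866,850 \right)}} = - \frac{133800}{2 \cdot 850 \left(-126 + 866\right)} = - \frac{133800}{2 \cdot 850 \cdot 740} = - \frac{133800}{1258000} = \left(-133800\right) \frac{1}{1258000} = - \frac{669}{6290}$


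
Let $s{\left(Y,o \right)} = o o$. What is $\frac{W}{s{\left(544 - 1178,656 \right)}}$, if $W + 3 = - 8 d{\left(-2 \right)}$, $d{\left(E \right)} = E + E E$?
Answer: $- \frac{19}{430336} \approx -4.4152 \cdot 10^{-5}$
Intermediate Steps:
$d{\left(E \right)} = E + E^{2}$
$W = -19$ ($W = -3 - 8 \left(- 2 \left(1 - 2\right)\right) = -3 - 8 \left(\left(-2\right) \left(-1\right)\right) = -3 - 16 = -19$)
$s{\left(Y,o \right)} = o^{2}$
$\frac{W}{s{\left(544 - 1178,656 \right)}} = - \frac{19}{656^{2}} = - \frac{19}{430336}$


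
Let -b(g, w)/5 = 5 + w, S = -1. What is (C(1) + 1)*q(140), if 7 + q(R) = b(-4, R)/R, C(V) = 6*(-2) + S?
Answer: 1023/7 ≈ 146.14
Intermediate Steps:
C(V) = -13 (C(V) = 6*(-2) - 1 = -12 - 1 = -13)
b(g, w) = -25 - 5*w (b(g, w) = -5*(5 + w) = -25 - 5*w)
q(R) = -7 + (-25 - 5*R)/R
(C(1) + 1)*q(140) = (-13 + 1)*(-12 - 25/140) = -12*(-12 - 25*1/140) = -12*(-12 - 5/28) = -12*(-341/28) = 1023/7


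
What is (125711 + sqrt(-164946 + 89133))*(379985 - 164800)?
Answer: 27051121535 + 215185*I*sqrt(75813) ≈ 2.7051e+10 + 5.9249e+7*I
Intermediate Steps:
(125711 + sqrt(-164946 + 89133))*(379985 - 164800) = (125711 + sqrt(-75813))*215185 = (125711 + I*sqrt(75813))*215185 = 27051121535 + 215185*I*sqrt(75813)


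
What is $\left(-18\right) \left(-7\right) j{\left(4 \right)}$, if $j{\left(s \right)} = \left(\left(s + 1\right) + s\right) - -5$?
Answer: $1764$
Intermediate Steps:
$j{\left(s \right)} = 6 + 2 s$ ($j{\left(s \right)} = \left(\left(1 + s\right) + s\right) + 5 = \left(1 + 2 s\right) + 5 = 6 + 2 s$)
$\left(-18\right) \left(-7\right) j{\left(4 \right)} = \left(-18\right) \left(-7\right) \left(6 + 2 \cdot 4\right) = 126 \left(6 + 8\right) = 126 \cdot 14 = 1764$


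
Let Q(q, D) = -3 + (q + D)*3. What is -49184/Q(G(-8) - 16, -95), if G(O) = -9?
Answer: 49184/363 ≈ 135.49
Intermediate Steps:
Q(q, D) = -3 + 3*D + 3*q (Q(q, D) = -3 + (D + q)*3 = -3 + (3*D + 3*q) = -3 + 3*D + 3*q)
-49184/Q(G(-8) - 16, -95) = -49184/(-3 + 3*(-95) + 3*(-9 - 16)) = -49184/(-3 - 285 + 3*(-25)) = -49184/(-3 - 285 - 75) = -49184/(-363) = -49184*(-1/363) = 49184/363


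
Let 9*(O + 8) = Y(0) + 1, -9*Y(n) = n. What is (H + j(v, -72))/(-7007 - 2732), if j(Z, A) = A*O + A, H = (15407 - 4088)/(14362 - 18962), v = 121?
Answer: -2270281/44799400 ≈ -0.050677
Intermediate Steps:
Y(n) = -n/9
O = -71/9 (O = -8 + (-⅑*0 + 1)/9 = -8 + (0 + 1)/9 = -8 + (⅑)*1 = -8 + ⅑ = -71/9 ≈ -7.8889)
H = -11319/4600 (H = 11319/(-4600) = 11319*(-1/4600) = -11319/4600 ≈ -2.4607)
j(Z, A) = -62*A/9 (j(Z, A) = A*(-71/9) + A = -71*A/9 + A = -62*A/9)
(H + j(v, -72))/(-7007 - 2732) = (-11319/4600 - 62/9*(-72))/(-7007 - 2732) = (-11319/4600 + 496)/(-9739) = (2270281/4600)*(-1/9739) = -2270281/44799400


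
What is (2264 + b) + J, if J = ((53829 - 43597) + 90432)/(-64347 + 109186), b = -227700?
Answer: -10108224140/44839 ≈ -2.2543e+5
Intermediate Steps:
J = 100664/44839 (J = (10232 + 90432)/44839 = 100664*(1/44839) = 100664/44839 ≈ 2.2450)
(2264 + b) + J = (2264 - 227700) + 100664/44839 = -225436 + 100664/44839 = -10108224140/44839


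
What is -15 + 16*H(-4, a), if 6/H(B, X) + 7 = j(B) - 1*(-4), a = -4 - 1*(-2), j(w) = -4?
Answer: -201/7 ≈ -28.714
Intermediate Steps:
a = -2 (a = -4 + 2 = -2)
H(B, X) = -6/7 (H(B, X) = 6/(-7 + (-4 - 1*(-4))) = 6/(-7 + (-4 + 4)) = 6/(-7 + 0) = 6/(-7) = 6*(-⅐) = -6/7)
-15 + 16*H(-4, a) = -15 + 16*(-6/7) = -15 - 96/7 = -201/7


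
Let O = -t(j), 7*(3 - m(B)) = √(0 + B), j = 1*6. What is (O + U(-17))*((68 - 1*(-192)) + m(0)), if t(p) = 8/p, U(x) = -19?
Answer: -16043/3 ≈ -5347.7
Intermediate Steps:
j = 6
m(B) = 3 - √B/7 (m(B) = 3 - √(0 + B)/7 = 3 - √B/7)
O = -4/3 (O = -8/6 = -1*4/3 = -4/3 ≈ -1.3333)
(O + U(-17))*((68 - 1*(-192)) + m(0)) = (-4/3 - 19)*((68 - 1*(-192)) + (3 - √0/7)) = -61*((68 + 192) + (3 - ⅐*0))/3 = -61*(260 + (3 + 0))/3 = -61*(260 + 3)/3 = -61/3*263 = -16043/3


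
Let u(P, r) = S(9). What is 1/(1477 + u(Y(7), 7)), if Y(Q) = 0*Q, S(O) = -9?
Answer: 1/1468 ≈ 0.00068120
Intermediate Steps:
Y(Q) = 0
u(P, r) = -9
1/(1477 + u(Y(7), 7)) = 1/(1477 - 9) = 1/1468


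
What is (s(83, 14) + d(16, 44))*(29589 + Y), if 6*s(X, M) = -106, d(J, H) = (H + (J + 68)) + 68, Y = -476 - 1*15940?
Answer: 2349185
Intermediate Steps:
Y = -16416 (Y = -476 - 15940 = -16416)
d(J, H) = 136 + H + J (d(J, H) = (H + (68 + J)) + 68 = (68 + H + J) + 68 = 136 + H + J)
s(X, M) = -53/3 (s(X, M) = (⅙)*(-106) = -53/3)
(s(83, 14) + d(16, 44))*(29589 + Y) = (-53/3 + (136 + 44 + 16))*(29589 - 16416) = (-53/3 + 196)*13173 = (535/3)*13173 = 2349185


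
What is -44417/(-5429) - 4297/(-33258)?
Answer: 1500548999/180557682 ≈ 8.3106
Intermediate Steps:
-44417/(-5429) - 4297/(-33258) = -44417*(-1/5429) - 4297*(-1/33258) = 44417/5429 + 4297/33258 = 1500548999/180557682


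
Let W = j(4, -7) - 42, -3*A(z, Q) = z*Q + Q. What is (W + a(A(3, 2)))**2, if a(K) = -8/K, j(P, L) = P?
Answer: 1225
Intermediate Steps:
A(z, Q) = -Q/3 - Q*z/3 (A(z, Q) = -(z*Q + Q)/3 = -(Q*z + Q)/3 = -(Q + Q*z)/3 = -Q/3 - Q*z/3)
W = -38 (W = 4 - 42 = -38)
(W + a(A(3, 2)))**2 = (-38 - 8*(-3/(2*(1 + 3))))**2 = (-38 - 8/((-1/3*2*4)))**2 = (-38 - 8/(-8/3))**2 = (-38 - 8*(-3/8))**2 = (-38 + 3)**2 = (-35)**2 = 1225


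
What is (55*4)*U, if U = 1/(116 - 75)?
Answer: 220/41 ≈ 5.3659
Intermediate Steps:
U = 1/41 ≈ 0.024390
(55*4)*U = (55*4)*(1/41) = 220*(1/41) = 220/41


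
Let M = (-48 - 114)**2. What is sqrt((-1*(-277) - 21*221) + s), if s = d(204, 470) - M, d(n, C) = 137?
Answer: I*sqrt(30471) ≈ 174.56*I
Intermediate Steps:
M = 26244 (M = (-162)**2 = 26244)
s = -26107 (s = 137 - 1*26244 = 137 - 26244 = -26107)
sqrt((-1*(-277) - 21*221) + s) = sqrt((-1*(-277) - 21*221) - 26107) = sqrt((277 - 4641) - 26107) = sqrt(-4364 - 26107) = sqrt(-30471) = I*sqrt(30471)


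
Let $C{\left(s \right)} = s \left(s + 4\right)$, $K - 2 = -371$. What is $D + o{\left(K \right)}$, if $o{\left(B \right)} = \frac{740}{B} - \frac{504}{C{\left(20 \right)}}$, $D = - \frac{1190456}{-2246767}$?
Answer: $- \frac{41876783803}{16581140460} \approx -2.5256$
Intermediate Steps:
$K = -369$ ($K = 2 - 371 = -369$)
$D = \frac{1190456}{2246767}$ ($D = \left(-1190456\right) \left(- \frac{1}{2246767}\right) = \frac{1190456}{2246767} \approx 0.52985$)
$C{\left(s \right)} = s \left(4 + s\right)$
$o{\left(B \right)} = - \frac{21}{20} + \frac{740}{B}$ ($o{\left(B \right)} = \frac{740}{B} - \frac{504}{20 \left(4 + 20\right)} = \frac{740}{B} - \frac{504}{20 \cdot 24} = \frac{740}{B} - \frac{504}{480} = \frac{740}{B} - \frac{21}{20} = - \frac{21}{20} + \frac{740}{B}$)
$D + o{\left(K \right)} = \frac{1190456}{2246767} + \left(- \frac{21}{20} + \frac{740}{-369}\right) = \frac{1190456}{2246767} + \left(- \frac{21}{20} + 740 \left(- \frac{1}{369}\right)\right) = \frac{1190456}{2246767} - \frac{22549}{7380} = - \frac{41876783803}{16581140460}$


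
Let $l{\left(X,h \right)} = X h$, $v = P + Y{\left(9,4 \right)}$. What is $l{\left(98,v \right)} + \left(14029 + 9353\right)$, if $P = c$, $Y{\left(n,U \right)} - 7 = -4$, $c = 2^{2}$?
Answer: $24068$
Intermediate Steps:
$c = 4$
$Y{\left(n,U \right)} = 3$ ($Y{\left(n,U \right)} = 7 - 4 = 3$)
$P = 4$
$v = 7$ ($v = 4 + 3 = 7$)
$l{\left(98,v \right)} + \left(14029 + 9353\right) = 98 \cdot 7 + \left(14029 + 9353\right) = 686 + 23382 = 24068$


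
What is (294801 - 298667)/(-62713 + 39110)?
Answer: 3866/23603 ≈ 0.16379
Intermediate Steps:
(294801 - 298667)/(-62713 + 39110) = -3866/(-23603) = -3866*(-1/23603) = 3866/23603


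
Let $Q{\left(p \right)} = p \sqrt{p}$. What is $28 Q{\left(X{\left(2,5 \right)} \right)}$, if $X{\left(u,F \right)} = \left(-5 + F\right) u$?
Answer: $0$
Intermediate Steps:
$X{\left(u,F \right)} = u \left(-5 + F\right)$
$Q{\left(p \right)} = p^{\frac{3}{2}}$
$28 Q{\left(X{\left(2,5 \right)} \right)} = 28 \left(2 \left(-5 + 5\right)\right)^{\frac{3}{2}} = 28 \left(2 \cdot 0\right)^{\frac{3}{2}} = 28 \cdot 0^{\frac{3}{2}} = 28 \cdot 0 = 0$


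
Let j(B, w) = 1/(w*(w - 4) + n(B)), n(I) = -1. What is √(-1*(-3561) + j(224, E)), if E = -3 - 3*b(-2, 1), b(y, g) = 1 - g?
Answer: √356105/10 ≈ 59.675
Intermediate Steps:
E = -3 (E = -3 - 3*(1 - 1*1) = -3 - 3*(1 - 1) = -3 - 3*0 = -3 + 0 = -3)
j(B, w) = 1/(-1 + w*(-4 + w)) (j(B, w) = 1/(w*(w - 4) - 1) = 1/(w*(-4 + w) - 1) = 1/(-1 + w*(-4 + w)))
√(-1*(-3561) + j(224, E)) = √(-1*(-3561) + 1/(-1 + (-3)² - 4*(-3))) = √(3561 + 1/(-1 + 9 + 12)) = √(3561 + 1/20) = √(71221/20) = √356105/10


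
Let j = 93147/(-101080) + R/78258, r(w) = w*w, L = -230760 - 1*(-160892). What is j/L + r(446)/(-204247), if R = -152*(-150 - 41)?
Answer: -54967817978528342459/56441426310059370720 ≈ -0.97389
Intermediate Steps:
R = 29032 (R = -152*(-191) = 29032)
L = -69868 (L = -230760 + 160892 = -69868)
r(w) = w²
j = -2177471683/3955159320 (j = 93147/(-101080) + 29032/78258 = 93147*(-1/101080) + 29032*(1/78258) = -93147/101080 + 14516/39129 = -2177471683/3955159320 ≈ -0.55054)
j/L + r(446)/(-204247) = -2177471683/3955159320/(-69868) + 446²/(-204247) = -2177471683/3955159320*(-1/69868) + 198916*(-1/204247) = 2177471683/276339071369760 - 198916/204247 = -54967817978528342459/56441426310059370720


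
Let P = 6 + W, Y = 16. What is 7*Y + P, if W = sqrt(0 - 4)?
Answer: 118 + 2*I ≈ 118.0 + 2.0*I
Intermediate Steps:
W = 2*I (W = sqrt(-4) = 2*I ≈ 2.0*I)
P = 6 + 2*I ≈ 6.0 + 2.0*I
7*Y + P = 7*16 + (6 + 2*I) = 112 + (6 + 2*I) = 118 + 2*I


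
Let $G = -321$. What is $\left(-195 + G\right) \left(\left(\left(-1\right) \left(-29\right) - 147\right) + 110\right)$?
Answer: $4128$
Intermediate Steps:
$\left(-195 + G\right) \left(\left(\left(-1\right) \left(-29\right) - 147\right) + 110\right) = \left(-195 - 321\right) \left(\left(\left(-1\right) \left(-29\right) - 147\right) + 110\right) = - 516 \left(\left(29 - 147\right) + 110\right) = - 516 \left(-118 + 110\right) = \left(-516\right) \left(-8\right) = 4128$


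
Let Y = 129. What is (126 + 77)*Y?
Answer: 26187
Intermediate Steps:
(126 + 77)*Y = (126 + 77)*129 = 203*129 = 26187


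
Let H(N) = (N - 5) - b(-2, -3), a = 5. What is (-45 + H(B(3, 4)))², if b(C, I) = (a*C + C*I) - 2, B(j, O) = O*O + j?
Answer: 625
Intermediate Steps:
B(j, O) = j + O² (B(j, O) = O² + j = j + O²)
b(C, I) = -2 + 5*C + C*I (b(C, I) = (5*C + C*I) - 2 = -2 + 5*C + C*I)
H(N) = 1 + N (H(N) = (N - 5) - (-2 + 5*(-2) - 2*(-3)) = (-5 + N) - (-2 - 10 + 6) = (-5 + N) - 1*(-6) = (-5 + N) + 6 = 1 + N)
(-45 + H(B(3, 4)))² = (-45 + (1 + (3 + 4²)))² = (-45 + (1 + (3 + 16)))² = (-45 + (1 + 19))² = (-45 + 20)² = (-25)² = 625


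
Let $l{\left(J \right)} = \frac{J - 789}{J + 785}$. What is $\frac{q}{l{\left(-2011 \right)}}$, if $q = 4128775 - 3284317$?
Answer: $\frac{258826377}{700} \approx 3.6975 \cdot 10^{5}$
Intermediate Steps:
$l{\left(J \right)} = \frac{-789 + J}{785 + J}$
$q = 844458$ ($q = 4128775 - 3284317 = 844458$)
$\frac{q}{l{\left(-2011 \right)}} = \frac{844458}{\frac{1}{785 - 2011} \left(-789 - 2011\right)} = \frac{844458}{\frac{1}{-1226} \left(-2800\right)} = \frac{844458}{\left(- \frac{1}{1226}\right) \left(-2800\right)} = \frac{844458}{\frac{1400}{613}} = 844458 \cdot \frac{613}{1400} = \frac{258826377}{700}$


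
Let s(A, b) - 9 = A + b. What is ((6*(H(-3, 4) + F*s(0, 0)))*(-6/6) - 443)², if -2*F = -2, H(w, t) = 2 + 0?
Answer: 259081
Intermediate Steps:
H(w, t) = 2
F = 1 (F = -½*(-2) = 1)
s(A, b) = 9 + A + b (s(A, b) = 9 + (A + b) = 9 + A + b)
((6*(H(-3, 4) + F*s(0, 0)))*(-6/6) - 443)² = ((6*(2 + 1*(9 + 0 + 0)))*(-6/6) - 443)² = ((6*(2 + 1*9))*(-6*⅙) - 443)² = ((6*(2 + 9))*(-1) - 443)² = ((6*11)*(-1) - 443)² = (66*(-1) - 443)² = (-66 - 443)² = (-509)² = 259081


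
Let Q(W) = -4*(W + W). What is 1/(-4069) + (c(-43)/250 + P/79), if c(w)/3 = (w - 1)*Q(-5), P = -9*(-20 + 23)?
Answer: -172474678/8036275 ≈ -21.462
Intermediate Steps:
Q(W) = -8*W
P = -27 (P = -9*3 = -27)
c(w) = -120 + 120*w (c(w) = 3*((w - 1)*(-8*(-5))) = 3*((-1 + w)*40) = 3*(-40 + 40*w) = -120 + 120*w)
1/(-4069) + (c(-43)/250 + P/79) = 1/(-4069) + ((-120 + 120*(-43))/250 - 27/79) = -1/4069 + ((-120 - 5160)*(1/250) - 27*1/79) = -1/4069 + (-5280*1/250 - 27/79) = -1/4069 + (-528/25 - 27/79) = -1/4069 - 42387/1975 = -172474678/8036275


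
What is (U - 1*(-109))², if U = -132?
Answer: 529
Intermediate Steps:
(U - 1*(-109))² = (-132 - 1*(-109))² = (-132 + 109)² = (-23)² = 529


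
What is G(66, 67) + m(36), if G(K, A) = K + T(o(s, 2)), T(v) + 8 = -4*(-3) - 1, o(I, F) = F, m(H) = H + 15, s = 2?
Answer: 120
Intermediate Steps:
m(H) = 15 + H
T(v) = 3 (T(v) = -8 + (-4*(-3) - 1) = -8 + (12 - 1) = -8 + 11 = 3)
G(K, A) = 3 + K (G(K, A) = K + 3 = 3 + K)
G(66, 67) + m(36) = (3 + 66) + (15 + 36) = 69 + 51 = 120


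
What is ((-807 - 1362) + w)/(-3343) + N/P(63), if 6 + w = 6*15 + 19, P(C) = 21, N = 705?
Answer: 800067/23401 ≈ 34.189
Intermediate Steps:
w = 103 (w = -6 + (6*15 + 19) = -6 + (90 + 19) = -6 + 109 = 103)
((-807 - 1362) + w)/(-3343) + N/P(63) = ((-807 - 1362) + 103)/(-3343) + 705/21 = (-2169 + 103)*(-1/3343) + 705*(1/21) = -2066*(-1/3343) + 235/7 = 2066/3343 + 235/7 = 800067/23401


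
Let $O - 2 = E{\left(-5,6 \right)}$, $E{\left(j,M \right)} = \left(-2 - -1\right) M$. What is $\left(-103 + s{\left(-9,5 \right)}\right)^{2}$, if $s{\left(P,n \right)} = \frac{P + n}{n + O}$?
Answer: $11449$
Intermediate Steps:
$E{\left(j,M \right)} = - M$ ($E{\left(j,M \right)} = \left(-2 + 1\right) M = - M$)
$O = -4$ ($O = 2 - 6 = -4$)
$s{\left(P,n \right)} = \frac{P + n}{-4 + n}$ ($s{\left(P,n \right)} = \frac{P + n}{n - 4} = \frac{P + n}{-4 + n}$)
$\left(-103 + s{\left(-9,5 \right)}\right)^{2} = \left(-103 + \frac{-9 + 5}{-4 + 5}\right)^{2} = \left(-103 + 1^{-1} \left(-4\right)\right)^{2} = \left(-103 + 1 \left(-4\right)\right)^{2} = \left(-103 - 4\right)^{2} = \left(-107\right)^{2} = 11449$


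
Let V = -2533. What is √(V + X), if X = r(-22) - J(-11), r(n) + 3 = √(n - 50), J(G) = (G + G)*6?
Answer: √(-2404 + 6*I*√2) ≈ 0.08653 + 49.031*I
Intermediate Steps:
J(G) = 12*G (J(G) = (2*G)*6 = 12*G)
r(n) = -3 + √(-50 + n) (r(n) = -3 + √(n - 50) = -3 + √(-50 + n))
X = 129 + 6*I*√2 (X = (-3 + √(-50 - 22)) - 12*(-11) = (-3 + √(-72)) - 1*(-132) = (-3 + 6*I*√2) + 132 = 129 + 6*I*√2 ≈ 129.0 + 8.4853*I)
√(V + X) = √(-2533 + (129 + 6*I*√2)) = √(-2404 + 6*I*√2)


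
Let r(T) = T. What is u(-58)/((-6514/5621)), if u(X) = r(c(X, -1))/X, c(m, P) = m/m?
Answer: 5621/377812 ≈ 0.014878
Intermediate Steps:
c(m, P) = 1
u(X) = 1/X
u(-58)/((-6514/5621)) = 1/((-58)*((-6514/5621))) = -1/(58*((-6514*1/5621))) = -1/(58*(-6514/5621)) = -1/58*(-5621/6514) = 5621/377812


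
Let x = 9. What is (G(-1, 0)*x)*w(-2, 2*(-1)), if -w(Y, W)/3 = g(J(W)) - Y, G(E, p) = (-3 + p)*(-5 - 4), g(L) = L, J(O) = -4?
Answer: 1458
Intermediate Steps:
G(E, p) = 27 - 9*p (G(E, p) = (-3 + p)*(-9) = 27 - 9*p)
w(Y, W) = 12 + 3*Y (w(Y, W) = -3*(-4 - Y) = 12 + 3*Y)
(G(-1, 0)*x)*w(-2, 2*(-1)) = ((27 - 9*0)*9)*(12 + 3*(-2)) = ((27 + 0)*9)*(12 - 6) = (27*9)*6 = 243*6 = 1458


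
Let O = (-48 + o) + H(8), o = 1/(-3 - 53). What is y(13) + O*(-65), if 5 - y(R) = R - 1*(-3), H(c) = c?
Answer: 145049/56 ≈ 2590.2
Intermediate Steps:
o = -1/56 (o = 1/(-56) = -1/56 ≈ -0.017857)
y(R) = 2 - R (y(R) = 5 - (R - 1*(-3)) = 5 - (R + 3) = 5 - (3 + R) = 5 + (-3 - R) = 2 - R)
O = -2241/56 (O = (-48 - 1/56) + 8 = -2689/56 + 8 = -2241/56 ≈ -40.018)
y(13) + O*(-65) = (2 - 1*13) - 2241/56*(-65) = (2 - 13) + 145665/56 = -11 + 145665/56 = 145049/56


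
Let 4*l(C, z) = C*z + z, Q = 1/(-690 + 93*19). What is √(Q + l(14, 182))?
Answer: √3166610478/2154 ≈ 26.125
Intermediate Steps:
Q = 1/1077 (Q = 1/(-690 + 1767) = 1/1077 ≈ 0.00092851)
l(C, z) = z/4 + C*z/4 (l(C, z) = (C*z + z)/4 = (z + C*z)/4 = z/4 + C*z/4)
√(Q + l(14, 182)) = √(1/1077 + (¼)*182*(1 + 14)) = √(1/1077 + (¼)*182*15) = √(1/1077 + 1365/2) = √(1470107/2154) = √3166610478/2154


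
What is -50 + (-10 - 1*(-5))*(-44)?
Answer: 170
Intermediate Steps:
-50 + (-10 - 1*(-5))*(-44) = -50 + (-10 + 5)*(-44) = -50 - 5*(-44) = -50 + 220 = 170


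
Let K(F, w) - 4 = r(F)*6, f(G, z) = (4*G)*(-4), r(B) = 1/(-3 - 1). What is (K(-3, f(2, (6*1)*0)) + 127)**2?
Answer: 67081/4 ≈ 16770.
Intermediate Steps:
r(B) = -1/4 (r(B) = 1/(-4) = -1/4)
f(G, z) = -16*G
K(F, w) = 5/2 (K(F, w) = 4 - 1/4*6 = 4 - 3/2 = 5/2)
(K(-3, f(2, (6*1)*0)) + 127)**2 = (5/2 + 127)**2 = (259/2)**2 = 67081/4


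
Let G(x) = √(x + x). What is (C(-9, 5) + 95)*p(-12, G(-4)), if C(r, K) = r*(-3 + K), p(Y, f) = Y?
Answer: -924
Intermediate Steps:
G(x) = √2*√x (G(x) = √(2*x) = √2*√x)
(C(-9, 5) + 95)*p(-12, G(-4)) = (-9*(-3 + 5) + 95)*(-12) = (-9*2 + 95)*(-12) = (-18 + 95)*(-12) = 77*(-12) = -924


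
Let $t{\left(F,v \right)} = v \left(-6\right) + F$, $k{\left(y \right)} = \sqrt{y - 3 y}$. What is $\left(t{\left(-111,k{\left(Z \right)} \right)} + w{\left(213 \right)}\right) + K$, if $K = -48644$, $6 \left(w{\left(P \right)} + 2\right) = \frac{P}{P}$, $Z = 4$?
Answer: $- \frac{292541}{6} - 12 i \sqrt{2} \approx -48757.0 - 16.971 i$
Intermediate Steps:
$k{\left(y \right)} = \sqrt{2} \sqrt{- y}$ ($k{\left(y \right)} = \sqrt{- 2 y} = \sqrt{2} \sqrt{- y}$)
$w{\left(P \right)} = - \frac{11}{6}$ ($w{\left(P \right)} = -2 + \frac{P \frac{1}{P}}{6} = -2 + \frac{1}{6} \cdot 1 = -2 + \frac{1}{6} = - \frac{11}{6}$)
$t{\left(F,v \right)} = F - 6 v$ ($t{\left(F,v \right)} = - 6 v + F = F - 6 v$)
$\left(t{\left(-111,k{\left(Z \right)} \right)} + w{\left(213 \right)}\right) + K = \left(\left(-111 - 6 \sqrt{2} \sqrt{\left(-1\right) 4}\right) - \frac{11}{6}\right) - 48644 = \left(\left(-111 - 6 \sqrt{2} \sqrt{-4}\right) - \frac{11}{6}\right) - 48644 = \left(\left(-111 - 6 \sqrt{2} \cdot 2 i\right) - \frac{11}{6}\right) - 48644 = \left(\left(-111 - 6 \cdot 2 i \sqrt{2}\right) - \frac{11}{6}\right) - 48644 = \left(\left(-111 - 12 i \sqrt{2}\right) - \frac{11}{6}\right) - 48644 = \left(- \frac{677}{6} - 12 i \sqrt{2}\right) - 48644 = - \frac{292541}{6} - 12 i \sqrt{2}$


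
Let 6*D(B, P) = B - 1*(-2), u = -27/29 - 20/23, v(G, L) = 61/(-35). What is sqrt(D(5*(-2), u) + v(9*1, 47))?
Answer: I*sqrt(33915)/105 ≈ 1.7539*I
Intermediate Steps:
v(G, L) = -61/35 (v(G, L) = 61*(-1/35) = -61/35)
u = -1201/667 (u = -27*1/29 - 20*1/23 = -27/29 - 20/23 = -1201/667 ≈ -1.8006)
D(B, P) = 1/3 + B/6 (D(B, P) = (B - 1*(-2))/6 = (B + 2)/6 = (2 + B)/6 = 1/3 + B/6)
sqrt(D(5*(-2), u) + v(9*1, 47)) = sqrt((1/3 + (5*(-2))/6) - 61/35) = sqrt((1/3 + (1/6)*(-10)) - 61/35) = sqrt((1/3 - 5/3) - 61/35) = sqrt(-4/3 - 61/35) = sqrt(-323/105) = I*sqrt(33915)/105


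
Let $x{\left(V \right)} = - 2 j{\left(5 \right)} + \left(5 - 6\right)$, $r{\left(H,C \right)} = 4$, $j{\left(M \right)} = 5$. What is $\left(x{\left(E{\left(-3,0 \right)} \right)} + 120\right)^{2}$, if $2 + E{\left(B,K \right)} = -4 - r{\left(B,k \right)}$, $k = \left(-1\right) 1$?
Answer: $11881$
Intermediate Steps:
$k = -1$
$E{\left(B,K \right)} = -10$ ($E{\left(B,K \right)} = -2 - 8 = -10$)
$x{\left(V \right)} = -11$ ($x{\left(V \right)} = \left(-2\right) 5 + \left(5 - 6\right) = -10 + \left(5 - 6\right) = -10 - 1 = -11$)
$\left(x{\left(E{\left(-3,0 \right)} \right)} + 120\right)^{2} = \left(-11 + 120\right)^{2} = 109^{2} = 11881$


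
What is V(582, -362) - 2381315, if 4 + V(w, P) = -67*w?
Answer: -2420313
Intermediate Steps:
V(w, P) = -4 - 67*w
V(582, -362) - 2381315 = (-4 - 67*582) - 2381315 = (-4 - 38994) - 2381315 = -38998 - 2381315 = -2420313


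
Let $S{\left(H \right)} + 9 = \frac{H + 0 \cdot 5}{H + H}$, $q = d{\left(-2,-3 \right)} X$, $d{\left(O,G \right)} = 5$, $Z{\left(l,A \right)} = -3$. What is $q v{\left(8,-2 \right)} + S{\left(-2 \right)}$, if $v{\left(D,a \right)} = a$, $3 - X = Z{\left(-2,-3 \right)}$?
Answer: $- \frac{137}{2} \approx -68.5$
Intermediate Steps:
$X = 6$ ($X = 3 - -3 = 3 + 3 = 6$)
$q = 30$ ($q = 5 \cdot 6 = 30$)
$S{\left(H \right)} = - \frac{17}{2}$ ($S{\left(H \right)} = -9 + \frac{H + 0 \cdot 5}{H + H} = -9 + \frac{H + 0}{2 H} = -9 + H \frac{1}{2 H} = -9 + \frac{1}{2} = - \frac{17}{2}$)
$q v{\left(8,-2 \right)} + S{\left(-2 \right)} = 30 \left(-2\right) - \frac{17}{2} = -60 - \frac{17}{2} = - \frac{137}{2}$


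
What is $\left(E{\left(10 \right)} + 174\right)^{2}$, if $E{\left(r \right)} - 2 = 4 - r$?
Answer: $28900$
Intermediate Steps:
$E{\left(r \right)} = 6 - r$ ($E{\left(r \right)} = 2 - \left(-4 + r\right) = 6 - r$)
$\left(E{\left(10 \right)} + 174\right)^{2} = \left(\left(6 - 10\right) + 174\right)^{2} = \left(-4 + 174\right)^{2} = 170^{2} = 28900$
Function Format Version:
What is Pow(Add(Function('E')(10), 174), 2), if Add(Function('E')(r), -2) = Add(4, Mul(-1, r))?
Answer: 28900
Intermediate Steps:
Function('E')(r) = Add(6, Mul(-1, r)) (Function('E')(r) = Add(2, Add(4, Mul(-1, r))) = Add(6, Mul(-1, r)))
Pow(Add(Function('E')(10), 174), 2) = Pow(Add(Add(6, Mul(-1, 10)), 174), 2) = Pow(Add(Add(6, -10), 174), 2) = Pow(Add(-4, 174), 2) = Pow(170, 2) = 28900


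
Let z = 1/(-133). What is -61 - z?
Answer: -8112/133 ≈ -60.992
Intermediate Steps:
z = -1/133 ≈ -0.0075188
-61 - z = -61 - 1*(-1/133) = -61 + 1/133 = -8112/133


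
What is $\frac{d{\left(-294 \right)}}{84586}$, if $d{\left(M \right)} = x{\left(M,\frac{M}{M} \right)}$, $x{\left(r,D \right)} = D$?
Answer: $\frac{1}{84586} \approx 1.1822 \cdot 10^{-5}$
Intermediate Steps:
$d{\left(M \right)} = 1$ ($d{\left(M \right)} = \frac{M}{M} = 1$)
$\frac{d{\left(-294 \right)}}{84586} = 1 \cdot \frac{1}{84586} = \frac{1}{84586}$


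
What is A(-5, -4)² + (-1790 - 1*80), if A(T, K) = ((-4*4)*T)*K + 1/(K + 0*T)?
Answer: 1611041/16 ≈ 1.0069e+5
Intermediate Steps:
A(T, K) = 1/K - 16*K*T (A(T, K) = (-16*T)*K + 1/(K + 0) = -16*K*T + 1/K = 1/K - 16*K*T)
A(-5, -4)² + (-1790 - 1*80) = (1/(-4) - 16*(-4)*(-5))² + (-1790 - 1*80) = (-¼ - 320)² + (-1790 - 80) = (-1281/4)² - 1870 = 1640961/16 - 1870 = 1611041/16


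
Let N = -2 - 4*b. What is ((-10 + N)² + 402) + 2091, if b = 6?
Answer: 3789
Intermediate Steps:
N = -26 (N = -2 - 4*6 = -2 - 24 = -26)
((-10 + N)² + 402) + 2091 = ((-10 - 26)² + 402) + 2091 = ((-36)² + 402) + 2091 = (1296 + 402) + 2091 = 1698 + 2091 = 3789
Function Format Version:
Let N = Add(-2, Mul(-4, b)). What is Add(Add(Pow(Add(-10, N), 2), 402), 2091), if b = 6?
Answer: 3789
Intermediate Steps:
N = -26 (N = Add(-2, Mul(-4, 6)) = Add(-2, -24) = -26)
Add(Add(Pow(Add(-10, N), 2), 402), 2091) = Add(Add(Pow(Add(-10, -26), 2), 402), 2091) = Add(Add(Pow(-36, 2), 402), 2091) = Add(Add(1296, 402), 2091) = Add(1698, 2091) = 3789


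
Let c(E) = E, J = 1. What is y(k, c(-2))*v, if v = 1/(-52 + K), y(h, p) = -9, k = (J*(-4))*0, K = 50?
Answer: 9/2 ≈ 4.5000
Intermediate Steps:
k = 0 (k = (1*(-4))*0 = -4*0 = 0)
v = -½ (v = 1/(-52 + 50) = 1/(-2) = -½ ≈ -0.50000)
y(k, c(-2))*v = -9*(-½) = 9/2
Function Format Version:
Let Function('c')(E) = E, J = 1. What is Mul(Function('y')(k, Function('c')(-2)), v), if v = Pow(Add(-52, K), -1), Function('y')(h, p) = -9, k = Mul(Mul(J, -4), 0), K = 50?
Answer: Rational(9, 2) ≈ 4.5000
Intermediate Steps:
k = 0 (k = Mul(Mul(1, -4), 0) = Mul(-4, 0) = 0)
v = Rational(-1, 2) (v = Pow(Add(-52, 50), -1) = Pow(-2, -1) = Rational(-1, 2) ≈ -0.50000)
Mul(Function('y')(k, Function('c')(-2)), v) = Mul(-9, Rational(-1, 2)) = Rational(9, 2)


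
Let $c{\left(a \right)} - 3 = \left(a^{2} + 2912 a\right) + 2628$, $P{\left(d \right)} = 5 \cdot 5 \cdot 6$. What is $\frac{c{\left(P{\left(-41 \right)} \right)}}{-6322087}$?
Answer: $- \frac{461931}{6322087} \approx -0.073066$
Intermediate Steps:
$P{\left(d \right)} = 150$ ($P{\left(d \right)} = 25 \cdot 6 = 150$)
$c{\left(a \right)} = 2631 + a^{2} + 2912 a$ ($c{\left(a \right)} = 3 + \left(\left(a^{2} + 2912 a\right) + 2628\right) = 3 + \left(2628 + a^{2} + 2912 a\right) = 2631 + a^{2} + 2912 a$)
$\frac{c{\left(P{\left(-41 \right)} \right)}}{-6322087} = \frac{2631 + 150^{2} + 2912 \cdot 150}{-6322087} = \left(2631 + 22500 + 436800\right) \left(- \frac{1}{6322087}\right) = 461931 \left(- \frac{1}{6322087}\right) = - \frac{461931}{6322087}$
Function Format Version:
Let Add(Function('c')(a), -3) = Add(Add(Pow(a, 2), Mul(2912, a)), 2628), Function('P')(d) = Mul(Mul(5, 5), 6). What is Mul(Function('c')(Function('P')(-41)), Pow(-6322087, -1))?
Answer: Rational(-461931, 6322087) ≈ -0.073066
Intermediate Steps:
Function('P')(d) = 150 (Function('P')(d) = Mul(25, 6) = 150)
Function('c')(a) = Add(2631, Pow(a, 2), Mul(2912, a)) (Function('c')(a) = Add(3, Add(Add(Pow(a, 2), Mul(2912, a)), 2628)) = Add(3, Add(2628, Pow(a, 2), Mul(2912, a))) = Add(2631, Pow(a, 2), Mul(2912, a)))
Mul(Function('c')(Function('P')(-41)), Pow(-6322087, -1)) = Mul(Add(2631, Pow(150, 2), Mul(2912, 150)), Pow(-6322087, -1)) = Mul(Add(2631, 22500, 436800), Rational(-1, 6322087)) = Mul(461931, Rational(-1, 6322087)) = Rational(-461931, 6322087)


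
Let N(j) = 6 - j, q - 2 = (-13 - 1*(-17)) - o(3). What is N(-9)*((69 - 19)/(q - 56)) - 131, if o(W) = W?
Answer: -7693/53 ≈ -145.15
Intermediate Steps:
q = 3 (q = 2 + ((-13 - 1*(-17)) - 1*3) = 2 + ((-13 + 17) - 3) = 2 + (4 - 3) = 2 + 1 = 3)
N(-9)*((69 - 19)/(q - 56)) - 131 = (6 - 1*(-9))*((69 - 19)/(3 - 56)) - 131 = (6 + 9)*(50/(-53)) - 131 = 15*(50*(-1/53)) - 131 = 15*(-50/53) - 131 = -750/53 - 131 = -7693/53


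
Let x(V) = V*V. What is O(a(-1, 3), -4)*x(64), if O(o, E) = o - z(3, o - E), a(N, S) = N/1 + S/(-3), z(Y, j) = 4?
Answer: -24576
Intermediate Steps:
a(N, S) = N - S/3 (a(N, S) = N*1 + S*(-⅓) = N - S/3)
x(V) = V²
O(o, E) = -4 + o (O(o, E) = o - 1*4 = o - 4 = -4 + o)
O(a(-1, 3), -4)*x(64) = (-4 + (-1 - ⅓*3))*64² = (-4 + (-1 - 1))*4096 = (-4 - 2)*4096 = -6*4096 = -24576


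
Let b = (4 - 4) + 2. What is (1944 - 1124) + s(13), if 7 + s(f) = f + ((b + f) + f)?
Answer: 854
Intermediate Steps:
b = 2 (b = 0 + 2 = 2)
s(f) = -5 + 3*f (s(f) = -7 + (f + ((2 + f) + f)) = -7 + (f + (2 + 2*f)) = -7 + (2 + 3*f) = -5 + 3*f)
(1944 - 1124) + s(13) = (1944 - 1124) + (-5 + 3*13) = 820 + (-5 + 39) = 820 + 34 = 854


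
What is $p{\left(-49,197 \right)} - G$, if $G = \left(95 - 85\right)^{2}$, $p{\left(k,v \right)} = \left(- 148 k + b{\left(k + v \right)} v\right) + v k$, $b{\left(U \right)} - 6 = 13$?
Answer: $1242$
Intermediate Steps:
$b{\left(U \right)} = 19$ ($b{\left(U \right)} = 6 + 13 = 19$)
$p{\left(k,v \right)} = - 148 k + 19 v + k v$ ($p{\left(k,v \right)} = \left(- 148 k + 19 v\right) + v k = \left(- 148 k + 19 v\right) + k v = - 148 k + 19 v + k v$)
$G = 100$ ($G = 10^{2} = 100$)
$p{\left(-49,197 \right)} - G = \left(\left(-148\right) \left(-49\right) + 19 \cdot 197 - 9653\right) - 100 = \left(7252 + 3743 - 9653\right) - 100 = 1342 - 100 = 1242$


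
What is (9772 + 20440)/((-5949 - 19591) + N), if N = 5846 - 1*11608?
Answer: -15106/15651 ≈ -0.96518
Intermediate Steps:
N = -5762 (N = 5846 - 11608 = -5762)
(9772 + 20440)/((-5949 - 19591) + N) = (9772 + 20440)/((-5949 - 19591) - 5762) = 30212/(-25540 - 5762) = 30212/(-31302) = 30212*(-1/31302) = -15106/15651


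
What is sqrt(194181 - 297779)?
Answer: I*sqrt(103598) ≈ 321.87*I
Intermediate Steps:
sqrt(194181 - 297779) = sqrt(-103598) = I*sqrt(103598)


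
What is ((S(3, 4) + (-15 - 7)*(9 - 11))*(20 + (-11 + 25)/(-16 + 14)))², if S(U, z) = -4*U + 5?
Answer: 231361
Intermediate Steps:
S(U, z) = 5 - 4*U
((S(3, 4) + (-15 - 7)*(9 - 11))*(20 + (-11 + 25)/(-16 + 14)))² = (((5 - 4*3) + (-15 - 7)*(9 - 11))*(20 + (-11 + 25)/(-16 + 14)))² = (((5 - 12) - 22*(-2))*(20 + 14/(-2)))² = ((-7 + 44)*(20 + 14*(-½)))² = (37*(20 - 7))² = (37*13)² = 481² = 231361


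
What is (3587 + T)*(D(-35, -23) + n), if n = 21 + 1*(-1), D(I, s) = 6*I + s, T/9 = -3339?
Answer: 5636832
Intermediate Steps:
T = -30051 (T = 9*(-3339) = -30051)
D(I, s) = s + 6*I
n = 20 (n = 21 - 1 = 20)
(3587 + T)*(D(-35, -23) + n) = (3587 - 30051)*((-23 + 6*(-35)) + 20) = -26464*((-23 - 210) + 20) = -26464*(-233 + 20) = -26464*(-213) = 5636832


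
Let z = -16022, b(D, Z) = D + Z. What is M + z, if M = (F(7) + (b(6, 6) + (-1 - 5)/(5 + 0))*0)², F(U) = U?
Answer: -15973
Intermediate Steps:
M = 49 (M = (7 + ((6 + 6) + (-1 - 5)/(5 + 0))*0)² = (7 + (12 - 6/5)*0)² = (7 + (54/5)*0)² = (7 + 0)² = 7² = 49)
M + z = 49 - 16022 = -15973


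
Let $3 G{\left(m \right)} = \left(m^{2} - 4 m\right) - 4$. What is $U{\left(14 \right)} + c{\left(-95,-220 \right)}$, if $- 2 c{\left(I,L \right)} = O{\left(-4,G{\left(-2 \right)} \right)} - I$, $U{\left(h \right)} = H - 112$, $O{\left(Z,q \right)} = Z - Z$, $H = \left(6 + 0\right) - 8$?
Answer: $- \frac{323}{2} \approx -161.5$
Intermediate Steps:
$H = -2$ ($H = 6 - 8 = -2$)
$G{\left(m \right)} = - \frac{4}{3} - \frac{4 m}{3} + \frac{m^{2}}{3}$ ($G{\left(m \right)} = \frac{\left(m^{2} - 4 m\right) - 4}{3} = \frac{-4 + m^{2} - 4 m}{3} = - \frac{4}{3} - \frac{4 m}{3} + \frac{m^{2}}{3}$)
$O{\left(Z,q \right)} = 0$
$U{\left(h \right)} = -114$ ($U{\left(h \right)} = -2 - 112 = -114$)
$c{\left(I,L \right)} = \frac{I}{2}$ ($c{\left(I,L \right)} = - \frac{0 - I}{2} = - \frac{\left(-1\right) I}{2} = \frac{I}{2}$)
$U{\left(14 \right)} + c{\left(-95,-220 \right)} = -114 + \frac{1}{2} \left(-95\right) = -114 - \frac{95}{2} = - \frac{323}{2}$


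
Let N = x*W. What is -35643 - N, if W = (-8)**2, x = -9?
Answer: -35067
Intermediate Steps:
W = 64
N = -576 (N = -9*64 = -576)
-35643 - N = -35643 - 1*(-576) = -35643 + 576 = -35067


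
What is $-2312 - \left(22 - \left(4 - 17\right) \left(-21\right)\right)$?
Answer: $-2061$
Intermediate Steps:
$-2312 - \left(22 - \left(4 - 17\right) \left(-21\right)\right) = -2312 - -251 = -2312 + \left(273 - 22\right) = -2312 + 251 = -2061$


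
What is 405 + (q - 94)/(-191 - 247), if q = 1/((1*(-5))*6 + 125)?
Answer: 16860979/41610 ≈ 405.21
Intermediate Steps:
q = 1/95 (q = 1/(-5*6 + 125) = 1/(-30 + 125) = 1/95 ≈ 0.010526)
405 + (q - 94)/(-191 - 247) = 405 + (1/95 - 94)/(-191 - 247) = 405 - 8929/95/(-438) = 405 - 8929/95*(-1/438) = 405 + 8929/41610 = 16860979/41610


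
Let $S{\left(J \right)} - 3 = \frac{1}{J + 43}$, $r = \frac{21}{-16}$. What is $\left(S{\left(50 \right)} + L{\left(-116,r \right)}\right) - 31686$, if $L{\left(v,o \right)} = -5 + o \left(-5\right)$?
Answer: $- \frac{47141963}{1488} \approx -31681.0$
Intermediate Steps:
$r = - \frac{21}{16}$ ($r = 21 \left(- \frac{1}{16}\right) = - \frac{21}{16} \approx -1.3125$)
$L{\left(v,o \right)} = -5 - 5 o$
$S{\left(J \right)} = 3 + \frac{1}{43 + J}$ ($S{\left(J \right)} = 3 + \frac{1}{J + 43} = 3 + \frac{1}{43 + J}$)
$\left(S{\left(50 \right)} + L{\left(-116,r \right)}\right) - 31686 = \left(\frac{130 + 3 \cdot 50}{43 + 50} - - \frac{25}{16}\right) - 31686 = \left(\frac{130 + 150}{93} + \left(-5 + \frac{105}{16}\right)\right) - 31686 = \left(\frac{1}{93} \cdot 280 + \frac{25}{16}\right) - 31686 = \left(\frac{280}{93} + \frac{25}{16}\right) - 31686 = \frac{6805}{1488} - 31686 = - \frac{47141963}{1488}$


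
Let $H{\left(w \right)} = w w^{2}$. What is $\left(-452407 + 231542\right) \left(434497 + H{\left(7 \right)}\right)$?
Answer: $-96040936600$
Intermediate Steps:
$H{\left(w \right)} = w^{3}$
$\left(-452407 + 231542\right) \left(434497 + H{\left(7 \right)}\right) = \left(-452407 + 231542\right) \left(434497 + 7^{3}\right) = - 220865 \left(434497 + 343\right) = \left(-220865\right) 434840 = -96040936600$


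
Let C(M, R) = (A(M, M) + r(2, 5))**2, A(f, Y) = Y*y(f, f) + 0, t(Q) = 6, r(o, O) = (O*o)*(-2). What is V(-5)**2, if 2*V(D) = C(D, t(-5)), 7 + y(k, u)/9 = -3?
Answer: 8547002500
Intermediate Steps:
r(o, O) = -2*O*o
y(k, u) = -90 (y(k, u) = -63 + 9*(-3) = -63 - 27 = -90)
A(f, Y) = -90*Y (A(f, Y) = Y*(-90) + 0 = -90*Y + 0 = -90*Y)
C(M, R) = (-20 - 90*M)**2 (C(M, R) = (-90*M - 2*5*2)**2 = (-90*M - 20)**2 = (-20 - 90*M)**2)
V(D) = 50*(2 + 9*D)**2 (V(D) = (100*(2 + 9*D)**2)/2 = 50*(2 + 9*D)**2)
V(-5)**2 = (50*(2 + 9*(-5))**2)**2 = (50*(2 - 45)**2)**2 = (50*(-43)**2)**2 = (50*1849)**2 = 92450**2 = 8547002500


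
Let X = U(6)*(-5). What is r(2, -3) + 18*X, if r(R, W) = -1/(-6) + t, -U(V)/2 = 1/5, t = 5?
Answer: 247/6 ≈ 41.167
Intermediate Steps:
U(V) = -⅖ (U(V) = -2/5 = -2*⅕ = -⅖)
X = 2 (X = -⅖*(-5) = 2)
r(R, W) = 31/6 (r(R, W) = -1/(-6) + 5 = -1*(-⅙) + 5 = ⅙ + 5 = 31/6)
r(2, -3) + 18*X = 31/6 + 18*2 = 31/6 + 36 = 247/6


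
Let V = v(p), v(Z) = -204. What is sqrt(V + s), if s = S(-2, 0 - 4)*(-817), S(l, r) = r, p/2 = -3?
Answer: 2*sqrt(766) ≈ 55.353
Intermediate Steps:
p = -6 (p = 2*(-3) = -6)
V = -204
s = 3268 (s = (0 - 4)*(-817) = -4*(-817) = 3268)
sqrt(V + s) = sqrt(-204 + 3268) = sqrt(3064) = 2*sqrt(766)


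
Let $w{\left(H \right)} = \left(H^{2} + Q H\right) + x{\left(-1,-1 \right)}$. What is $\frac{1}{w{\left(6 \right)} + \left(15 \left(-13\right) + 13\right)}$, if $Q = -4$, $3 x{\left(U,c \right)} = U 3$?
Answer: $- \frac{1}{171} \approx -0.005848$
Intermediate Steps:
$x{\left(U,c \right)} = U$ ($x{\left(U,c \right)} = \frac{U 3}{3} = \frac{3 U}{3} = U$)
$w{\left(H \right)} = -1 + H^{2} - 4 H$ ($w{\left(H \right)} = \left(H^{2} - 4 H\right) - 1 = -1 + H^{2} - 4 H$)
$\frac{1}{w{\left(6 \right)} + \left(15 \left(-13\right) + 13\right)} = \frac{1}{\left(-1 + 6^{2} - 24\right) + \left(15 \left(-13\right) + 13\right)} = \frac{1}{\left(-1 + 36 - 24\right) + \left(-195 + 13\right)} = \frac{1}{11 - 182} = \frac{1}{-171} = - \frac{1}{171}$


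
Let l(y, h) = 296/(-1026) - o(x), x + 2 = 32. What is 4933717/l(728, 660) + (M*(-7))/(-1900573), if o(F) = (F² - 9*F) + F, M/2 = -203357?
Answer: -4811308579016977/643777291144 ≈ -7473.6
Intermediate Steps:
M = -406714 (M = 2*(-203357) = -406714)
x = 30 (x = -2 + 32 = 30)
o(F) = F² - 8*F
l(y, h) = -338728/513 (l(y, h) = 296/(-1026) - 30*(-8 + 30) = 296*(-1/1026) - 30*22 = -148/513 - 1*660 = -148/513 - 660 = -338728/513)
4933717/l(728, 660) + (M*(-7))/(-1900573) = 4933717/(-338728/513) - 406714*(-7)/(-1900573) = 4933717*(-513/338728) + 2846998*(-1/1900573) = -2530996821/338728 - 2846998/1900573 = -4811308579016977/643777291144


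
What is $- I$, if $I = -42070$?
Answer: $42070$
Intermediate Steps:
$- I = \left(-1\right) \left(-42070\right) = 42070$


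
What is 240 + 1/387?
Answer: 92881/387 ≈ 240.00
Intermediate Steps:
240 + 1/387 = 92881/387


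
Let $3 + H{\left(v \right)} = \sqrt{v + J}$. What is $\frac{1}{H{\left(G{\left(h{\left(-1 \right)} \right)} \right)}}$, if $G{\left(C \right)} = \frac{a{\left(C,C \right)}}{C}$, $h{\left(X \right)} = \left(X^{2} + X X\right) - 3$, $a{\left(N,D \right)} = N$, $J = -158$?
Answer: $- \frac{3}{166} - \frac{i \sqrt{157}}{166} \approx -0.018072 - 0.075482 i$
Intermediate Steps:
$h{\left(X \right)} = -3 + 2 X^{2}$ ($h{\left(X \right)} = \left(X^{2} + X^{2}\right) - 3 = 2 X^{2} - 3 = -3 + 2 X^{2}$)
$G{\left(C \right)} = 1$ ($G{\left(C \right)} = \frac{C}{C} = 1$)
$H{\left(v \right)} = -3 + \sqrt{-158 + v}$ ($H{\left(v \right)} = -3 + \sqrt{v - 158} = -3 + \sqrt{-158 + v}$)
$\frac{1}{H{\left(G{\left(h{\left(-1 \right)} \right)} \right)}} = \frac{1}{-3 + \sqrt{-158 + 1}} = \frac{1}{-3 + \sqrt{-157}} = \frac{1}{-3 + i \sqrt{157}}$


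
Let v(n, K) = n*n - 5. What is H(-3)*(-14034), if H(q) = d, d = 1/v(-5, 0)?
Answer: -7017/10 ≈ -701.70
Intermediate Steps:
v(n, K) = -5 + n**2 (v(n, K) = n**2 - 5 = -5 + n**2)
d = 1/20 (d = 1/(-5 + (-5)**2) = 1/(-5 + 25) = 1/20 ≈ 0.050000)
H(q) = 1/20
H(-3)*(-14034) = (1/20)*(-14034) = -7017/10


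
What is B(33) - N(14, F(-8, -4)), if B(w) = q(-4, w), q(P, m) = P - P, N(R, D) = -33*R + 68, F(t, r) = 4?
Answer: 394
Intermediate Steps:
N(R, D) = 68 - 33*R
q(P, m) = 0
B(w) = 0
B(33) - N(14, F(-8, -4)) = 0 - (68 - 33*14) = 0 - (68 - 462) = 0 - 1*(-394) = 0 + 394 = 394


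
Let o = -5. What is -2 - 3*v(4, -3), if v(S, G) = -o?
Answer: -17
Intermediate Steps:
v(S, G) = 5 (v(S, G) = -1*(-5) = 5)
-2 - 3*v(4, -3) = -2 - 3*5 = -2 - 15 = -17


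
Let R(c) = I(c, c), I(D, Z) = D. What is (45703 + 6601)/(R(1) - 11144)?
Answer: -52304/11143 ≈ -4.6939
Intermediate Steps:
R(c) = c
(45703 + 6601)/(R(1) - 11144) = (45703 + 6601)/(1 - 11144) = 52304/(-11143) = 52304*(-1/11143) = -52304/11143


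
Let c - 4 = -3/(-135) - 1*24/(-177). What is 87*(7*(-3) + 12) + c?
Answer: -2067826/2655 ≈ -778.84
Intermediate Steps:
c = 11039/2655 (c = 4 + (-3/(-135) - 1*24/(-177)) = 4 + (-3*(-1/135) - 24*(-1/177)) = 4 + (1/45 + 8/59) = 4 + 419/2655 = 11039/2655 ≈ 4.1578)
87*(7*(-3) + 12) + c = 87*(7*(-3) + 12) + 11039/2655 = 87*(-21 + 12) + 11039/2655 = 87*(-9) + 11039/2655 = -783 + 11039/2655 = -2067826/2655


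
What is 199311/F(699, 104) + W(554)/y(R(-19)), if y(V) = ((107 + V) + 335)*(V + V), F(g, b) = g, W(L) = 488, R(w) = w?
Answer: 533897317/1872621 ≈ 285.11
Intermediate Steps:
y(V) = 2*V*(442 + V) (y(V) = (442 + V)*(2*V) = 2*V*(442 + V))
199311/F(699, 104) + W(554)/y(R(-19)) = 199311/699 + 488/((2*(-19)*(442 - 19))) = 199311*(1/699) + 488/((2*(-19)*423)) = 66437/233 + 488/(-16074) = 66437/233 + 488*(-1/16074) = 66437/233 - 244/8037 = 533897317/1872621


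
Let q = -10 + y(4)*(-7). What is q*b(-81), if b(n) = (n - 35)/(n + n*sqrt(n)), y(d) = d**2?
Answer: -7076/3321 + 7076*I/369 ≈ -2.1307 + 19.176*I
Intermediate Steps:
b(n) = (-35 + n)/(n + n**(3/2))
q = -122 (q = -10 + 4**2*(-7) = -10 + 16*(-7) = -10 - 112 = -122)
q*b(-81) = -122*(-35 - 81)/(-81 + (-81)**(3/2)) = -122*(-116)/(-81 - 729*I) = -122*(-81 + 729*I)/538002*(-116) = -(-7076)*(-81 + 729*I)/269001 = 7076*(-81 + 729*I)/269001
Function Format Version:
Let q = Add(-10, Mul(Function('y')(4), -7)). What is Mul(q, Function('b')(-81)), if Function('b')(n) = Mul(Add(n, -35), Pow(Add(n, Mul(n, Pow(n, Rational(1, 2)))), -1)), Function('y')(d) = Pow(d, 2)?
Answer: Add(Rational(-7076, 3321), Mul(Rational(7076, 369), I)) ≈ Add(-2.1307, Mul(19.176, I))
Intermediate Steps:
Function('b')(n) = Mul(Pow(Add(n, Pow(n, Rational(3, 2))), -1), Add(-35, n)) (Function('b')(n) = Mul(Add(-35, n), Pow(Add(n, Pow(n, Rational(3, 2))), -1)) = Mul(Pow(Add(n, Pow(n, Rational(3, 2))), -1), Add(-35, n)))
q = -122 (q = Add(-10, Mul(Pow(4, 2), -7)) = Add(-10, Mul(16, -7)) = Add(-10, -112) = -122)
Mul(q, Function('b')(-81)) = Mul(-122, Mul(Pow(Add(-81, Pow(-81, Rational(3, 2))), -1), Add(-35, -81))) = Mul(-122, Mul(Pow(Add(-81, Mul(-729, I)), -1), -116)) = Mul(-122, Mul(Mul(Rational(1, 538002), Add(-81, Mul(729, I))), -116)) = Mul(-122, Mul(Rational(-58, 269001), Add(-81, Mul(729, I)))) = Mul(Rational(7076, 269001), Add(-81, Mul(729, I)))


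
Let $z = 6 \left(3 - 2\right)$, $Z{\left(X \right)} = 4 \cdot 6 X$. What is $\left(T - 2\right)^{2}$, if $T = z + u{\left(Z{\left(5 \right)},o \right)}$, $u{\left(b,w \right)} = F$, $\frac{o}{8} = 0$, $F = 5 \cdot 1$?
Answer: $81$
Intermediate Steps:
$F = 5$
$o = 0$ ($o = 8 \cdot 0 = 0$)
$Z{\left(X \right)} = 24 X$
$u{\left(b,w \right)} = 5$
$z = 6$ ($z = 6 \cdot 1 = 6$)
$T = 11$ ($T = 6 + 5 = 11$)
$\left(T - 2\right)^{2} = \left(11 - 2\right)^{2} = 9^{2} = 81$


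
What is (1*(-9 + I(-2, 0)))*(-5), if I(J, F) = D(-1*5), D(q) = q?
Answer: 70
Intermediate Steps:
I(J, F) = -5 (I(J, F) = -1*5 = -5)
(1*(-9 + I(-2, 0)))*(-5) = (1*(-9 - 5))*(-5) = (1*(-14))*(-5) = -14*(-5) = 70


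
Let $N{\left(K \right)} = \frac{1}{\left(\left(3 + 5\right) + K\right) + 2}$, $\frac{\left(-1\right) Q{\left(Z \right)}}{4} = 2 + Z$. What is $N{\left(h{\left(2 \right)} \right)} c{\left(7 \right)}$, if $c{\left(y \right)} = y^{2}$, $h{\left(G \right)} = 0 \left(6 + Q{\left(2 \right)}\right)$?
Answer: $\frac{49}{10} \approx 4.9$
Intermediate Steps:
$Q{\left(Z \right)} = -8 - 4 Z$ ($Q{\left(Z \right)} = - 4 \left(2 + Z\right) = -8 - 4 Z$)
$h{\left(G \right)} = 0$ ($h{\left(G \right)} = 0 \left(6 - 16\right) = 0 \left(-10\right) = 0$)
$N{\left(K \right)} = \frac{1}{10 + K}$ ($N{\left(K \right)} = \frac{1}{\left(8 + K\right) + 2} = \frac{1}{10 + K}$)
$N{\left(h{\left(2 \right)} \right)} c{\left(7 \right)} = \frac{7^{2}}{10 + 0} = \frac{1}{10} \cdot 49 = \frac{49}{10}$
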